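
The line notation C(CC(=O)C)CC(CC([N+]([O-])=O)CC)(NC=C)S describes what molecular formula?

Heavy atoms from the SMILES: 12 C, 2 N, 3 O, 1 S.
Implicit hydrogens by atom environment:
  6 × C: 2 H each → 12
  2 × C: 3 H each → 6
  2 × C: 1 H each → 2
  2 × C: no H
  2 × O: no H
  1 × N: 1 H
  1 × N (charge +1): no H
  1 × O (charge -1): no H
  1 × S: 1 H
  Total hydrogens = 22.
Molecular formula: C12H22N2O3S

C12H22N2O3S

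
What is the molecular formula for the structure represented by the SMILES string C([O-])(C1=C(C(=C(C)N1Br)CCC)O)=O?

C9H11BrNO3-

Heavy atoms from the SMILES: 1 Br, 9 C, 1 N, 3 O.
Implicit hydrogens by atom environment:
  4 × C (aromatic): no H
  2 × C: 3 H each → 6
  2 × C: 2 H each → 4
  1 × Br: no H
  1 × C: no H
  1 × N (aromatic): no H
  1 × O: 1 H
  1 × O: no H
  1 × O (charge -1): no H
  Total hydrogens = 11.
Net charge -1.
Molecular formula: C9H11BrNO3-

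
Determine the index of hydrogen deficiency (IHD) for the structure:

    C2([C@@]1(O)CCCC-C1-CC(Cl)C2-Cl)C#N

4

Molecular formula from the SMILES: C11H15Cl2NO.
DoU = (2C + 2 + N − H − X)/2 = (2·11 + 2 + 1 − 15 − 2)/2 = 8/2 = 4.
(Structurally: 2 ring(s) + 2 π bond(s) = 4.)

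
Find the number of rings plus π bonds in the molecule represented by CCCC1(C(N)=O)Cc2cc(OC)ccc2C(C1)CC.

6

Molecular formula from the SMILES: C17H25NO2.
DoU = (2C + 2 + N − H − X)/2 = (2·17 + 2 + 1 − 25 − 0)/2 = 12/2 = 6.
(Structurally: 2 ring(s) + 4 π bond(s) = 6.)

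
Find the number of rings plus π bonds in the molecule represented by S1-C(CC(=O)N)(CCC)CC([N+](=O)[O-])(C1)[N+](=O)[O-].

4

Molecular formula from the SMILES: C9H15N3O5S.
DoU = (2C + 2 + N − H − X)/2 = (2·9 + 2 + 3 − 15 − 0)/2 = 8/2 = 4.
(Structurally: 1 ring(s) + 3 π bond(s) = 4.)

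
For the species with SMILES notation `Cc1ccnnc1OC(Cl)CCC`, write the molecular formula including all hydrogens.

Heavy atoms from the SMILES: 9 C, 1 Cl, 2 N, 1 O.
Implicit hydrogens by atom environment:
  2 × C: 3 H each → 6
  2 × C: 2 H each → 4
  2 × C (aromatic): 1 H each → 2
  2 × C (aromatic): no H
  2 × N (aromatic): no H
  1 × C: 1 H
  1 × Cl: no H
  1 × O: no H
  Total hydrogens = 13.
Molecular formula: C9H13ClN2O

C9H13ClN2O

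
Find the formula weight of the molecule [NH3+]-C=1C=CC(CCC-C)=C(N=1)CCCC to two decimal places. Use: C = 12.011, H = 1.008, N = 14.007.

Molecular formula: C13H23N2+.
M = 13×12.011 + 23×1.008 + 2×14.007 = 207.34 g/mol.

207.34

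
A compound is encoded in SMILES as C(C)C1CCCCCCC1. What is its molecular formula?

Heavy atoms from the SMILES: 10 C.
Implicit hydrogens by atom environment:
  8 × C: 2 H each → 16
  1 × C: 3 H
  1 × C: 1 H
  Total hydrogens = 20.
Molecular formula: C10H20

C10H20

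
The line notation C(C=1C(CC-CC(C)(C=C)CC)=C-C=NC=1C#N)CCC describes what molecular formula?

Heavy atoms from the SMILES: 19 C, 2 N.
Implicit hydrogens by atom environment:
  8 × C: 2 H each → 16
  3 × C: 3 H each → 9
  3 × C (aromatic): no H
  2 × C (aromatic): 1 H each → 2
  2 × C: no H
  1 × C: 1 H
  1 × N (aromatic): no H
  1 × N: no H
  Total hydrogens = 28.
Molecular formula: C19H28N2

C19H28N2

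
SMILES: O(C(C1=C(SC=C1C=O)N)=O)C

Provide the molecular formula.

C7H7NO3S

Heavy atoms from the SMILES: 7 C, 1 N, 3 O, 1 S.
Implicit hydrogens by atom environment:
  3 × C (aromatic): no H
  3 × O: no H
  1 × C: 3 H
  1 × C (aromatic): 1 H
  1 × C: 1 H
  1 × C: no H
  1 × N: 2 H
  1 × S (aromatic): no H
  Total hydrogens = 7.
Molecular formula: C7H7NO3S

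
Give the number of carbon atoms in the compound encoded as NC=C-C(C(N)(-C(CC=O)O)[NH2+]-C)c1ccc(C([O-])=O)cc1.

The symbol for carbon appears 15 times in the SMILES. Lowercase c denotes aromatic carbon and counts toward C.

15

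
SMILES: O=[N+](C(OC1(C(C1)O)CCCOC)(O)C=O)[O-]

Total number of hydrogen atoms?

Hydrogens are implicit in SMILES; fill each atom to its normal valence:
  4 × C: 2 H each → 8
  4 × O: no H
  2 × C: 1 H each → 2
  2 × C: no H
  2 × O: 1 H each → 2
  1 × C: 3 H
  1 × N (charge +1): no H
  1 × O (charge -1): no H
  Total hydrogens = 15.

15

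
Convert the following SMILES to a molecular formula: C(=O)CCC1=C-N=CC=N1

C7H8N2O

Heavy atoms from the SMILES: 7 C, 2 N, 1 O.
Implicit hydrogens by atom environment:
  3 × C (aromatic): 1 H each → 3
  2 × C: 2 H each → 4
  2 × N (aromatic): no H
  1 × C: 1 H
  1 × C (aromatic): no H
  1 × O: no H
  Total hydrogens = 8.
Molecular formula: C7H8N2O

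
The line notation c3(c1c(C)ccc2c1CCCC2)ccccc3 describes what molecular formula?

C17H18

Heavy atoms from the SMILES: 17 C.
Implicit hydrogens by atom environment:
  7 × C (aromatic): 1 H each → 7
  5 × C (aromatic): no H
  4 × C: 2 H each → 8
  1 × C: 3 H
  Total hydrogens = 18.
Molecular formula: C17H18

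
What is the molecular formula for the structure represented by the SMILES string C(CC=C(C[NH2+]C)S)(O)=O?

C6H12NO2S+

Heavy atoms from the SMILES: 6 C, 1 N, 2 O, 1 S.
Implicit hydrogens by atom environment:
  2 × C: 2 H each → 4
  2 × C: no H
  1 × C: 3 H
  1 × C: 1 H
  1 × N (charge +1): 2 H
  1 × O: 1 H
  1 × O: no H
  1 × S: 1 H
  Total hydrogens = 12.
Net charge +1.
Molecular formula: C6H12NO2S+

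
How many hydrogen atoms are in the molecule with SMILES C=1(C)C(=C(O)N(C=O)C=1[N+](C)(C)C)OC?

Hydrogens are implicit in SMILES; fill each atom to its normal valence:
  5 × C: 3 H each → 15
  4 × C (aromatic): no H
  2 × O: no H
  1 × C: 1 H
  1 × N (aromatic): no H
  1 × N (charge +1): no H
  1 × O: 1 H
  Total hydrogens = 17.

17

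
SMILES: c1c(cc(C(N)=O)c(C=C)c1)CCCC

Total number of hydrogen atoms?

17

Hydrogens are implicit in SMILES; fill each atom to its normal valence:
  4 × C: 2 H each → 8
  3 × C (aromatic): 1 H each → 3
  3 × C (aromatic): no H
  1 × C: 3 H
  1 × C: 1 H
  1 × C: no H
  1 × N: 2 H
  1 × O: no H
  Total hydrogens = 17.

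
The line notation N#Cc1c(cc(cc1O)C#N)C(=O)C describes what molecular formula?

C10H6N2O2

Heavy atoms from the SMILES: 10 C, 2 N, 2 O.
Implicit hydrogens by atom environment:
  4 × C (aromatic): no H
  3 × C: no H
  2 × C (aromatic): 1 H each → 2
  2 × N: no H
  1 × C: 3 H
  1 × O: 1 H
  1 × O: no H
  Total hydrogens = 6.
Molecular formula: C10H6N2O2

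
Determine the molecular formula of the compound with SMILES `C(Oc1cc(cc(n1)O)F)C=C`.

C8H8FNO2

Heavy atoms from the SMILES: 8 C, 1 F, 1 N, 2 O.
Implicit hydrogens by atom environment:
  3 × C (aromatic): no H
  2 × C: 2 H each → 4
  2 × C (aromatic): 1 H each → 2
  1 × C: 1 H
  1 × F: no H
  1 × N (aromatic): no H
  1 × O: 1 H
  1 × O: no H
  Total hydrogens = 8.
Molecular formula: C8H8FNO2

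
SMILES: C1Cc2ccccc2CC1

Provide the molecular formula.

C10H12

Heavy atoms from the SMILES: 10 C.
Implicit hydrogens by atom environment:
  4 × C: 2 H each → 8
  4 × C (aromatic): 1 H each → 4
  2 × C (aromatic): no H
  Total hydrogens = 12.
Molecular formula: C10H12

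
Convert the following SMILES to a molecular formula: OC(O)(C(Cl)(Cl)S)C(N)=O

C3H5Cl2NO3S

Heavy atoms from the SMILES: 3 C, 2 Cl, 1 N, 3 O, 1 S.
Implicit hydrogens by atom environment:
  3 × C: no H
  2 × Cl: no H
  2 × O: 1 H each → 2
  1 × N: 2 H
  1 × O: no H
  1 × S: 1 H
  Total hydrogens = 5.
Molecular formula: C3H5Cl2NO3S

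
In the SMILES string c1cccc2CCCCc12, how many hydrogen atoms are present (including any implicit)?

12

Hydrogens are implicit in SMILES; fill each atom to its normal valence:
  4 × C: 2 H each → 8
  4 × C (aromatic): 1 H each → 4
  2 × C (aromatic): no H
  Total hydrogens = 12.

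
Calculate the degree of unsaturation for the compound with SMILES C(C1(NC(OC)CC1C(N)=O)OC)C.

2

Molecular formula from the SMILES: C9H18N2O3.
DoU = (2C + 2 + N − H − X)/2 = (2·9 + 2 + 2 − 18 − 0)/2 = 4/2 = 2.
(Structurally: 1 ring(s) + 1 π bond(s) = 2.)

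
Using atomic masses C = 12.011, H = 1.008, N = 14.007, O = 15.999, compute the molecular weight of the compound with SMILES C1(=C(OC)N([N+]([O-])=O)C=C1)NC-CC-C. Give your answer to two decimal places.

Molecular formula: C9H15N3O3.
M = 9×12.011 + 15×1.008 + 3×14.007 + 3×15.999 = 213.24 g/mol.

213.24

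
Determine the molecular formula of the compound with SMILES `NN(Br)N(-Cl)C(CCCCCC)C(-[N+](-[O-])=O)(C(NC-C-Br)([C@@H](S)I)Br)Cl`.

Heavy atoms from the SMILES: 3 Br, 12 C, 2 Cl, 1 I, 5 N, 2 O, 1 S.
Implicit hydrogens by atom environment:
  7 × C: 2 H each → 14
  3 × Br: no H
  2 × C: 1 H each → 2
  2 × C: no H
  2 × Cl: no H
  2 × N: no H
  1 × C: 3 H
  1 × I: no H
  1 × N: 2 H
  1 × N: 1 H
  1 × N (charge +1): no H
  1 × O: no H
  1 × O (charge -1): no H
  1 × S: 1 H
  Total hydrogens = 23.
Molecular formula: C12H23Br3Cl2IN5O2S

C12H23Br3Cl2IN5O2S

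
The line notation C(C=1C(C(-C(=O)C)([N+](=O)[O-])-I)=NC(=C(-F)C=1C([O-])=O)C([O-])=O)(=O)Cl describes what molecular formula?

[C11H3ClFIN2O8]2-

Heavy atoms from the SMILES: 11 C, 1 Cl, 1 F, 1 I, 2 N, 8 O.
Implicit hydrogens by atom environment:
  5 × C (aromatic): no H
  5 × C: no H
  5 × O: no H
  3 × O (charge -1): no H
  1 × C: 3 H
  1 × Cl: no H
  1 × F: no H
  1 × I: no H
  1 × N (aromatic): no H
  1 × N (charge +1): no H
  Total hydrogens = 3.
Net charge -2.
Molecular formula: [C11H3ClFIN2O8]2-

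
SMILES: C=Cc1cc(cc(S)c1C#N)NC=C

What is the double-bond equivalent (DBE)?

Molecular formula from the SMILES: C11H10N2S.
DoU = (2C + 2 + N − H − X)/2 = (2·11 + 2 + 2 − 10 − 0)/2 = 16/2 = 8.
(Structurally: 1 ring(s) + 7 π bond(s) = 8.)

8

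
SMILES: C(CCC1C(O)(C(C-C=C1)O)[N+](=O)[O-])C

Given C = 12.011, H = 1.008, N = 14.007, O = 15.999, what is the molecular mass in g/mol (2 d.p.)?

Molecular formula: C10H17NO4.
M = 10×12.011 + 17×1.008 + 1×14.007 + 4×15.999 = 215.25 g/mol.

215.25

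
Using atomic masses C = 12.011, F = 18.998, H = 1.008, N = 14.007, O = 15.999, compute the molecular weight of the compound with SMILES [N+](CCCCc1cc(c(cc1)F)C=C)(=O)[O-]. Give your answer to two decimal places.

Molecular formula: C12H14FNO2.
M = 12×12.011 + 1×18.998 + 14×1.008 + 1×14.007 + 2×15.999 = 223.25 g/mol.

223.25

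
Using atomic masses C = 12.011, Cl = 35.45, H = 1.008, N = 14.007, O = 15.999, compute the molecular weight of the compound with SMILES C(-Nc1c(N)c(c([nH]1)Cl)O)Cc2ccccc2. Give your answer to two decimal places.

Molecular formula: C12H14ClN3O.
M = 12×12.011 + 1×35.45 + 14×1.008 + 3×14.007 + 1×15.999 = 251.71 g/mol.

251.71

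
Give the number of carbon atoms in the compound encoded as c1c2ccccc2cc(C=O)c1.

11

The symbol for carbon appears 11 times in the SMILES. Lowercase c denotes aromatic carbon and counts toward C.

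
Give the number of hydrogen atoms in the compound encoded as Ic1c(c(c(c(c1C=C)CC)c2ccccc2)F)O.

Hydrogens are implicit in SMILES; fill each atom to its normal valence:
  7 × C (aromatic): no H
  5 × C (aromatic): 1 H each → 5
  2 × C: 2 H each → 4
  1 × C: 3 H
  1 × C: 1 H
  1 × F: no H
  1 × I: no H
  1 × O: 1 H
  Total hydrogens = 14.

14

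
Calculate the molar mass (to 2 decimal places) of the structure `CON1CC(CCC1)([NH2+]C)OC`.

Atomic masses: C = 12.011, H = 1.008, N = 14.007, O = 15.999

175.25

Molecular formula: C8H19N2O2+.
M = 8×12.011 + 19×1.008 + 2×14.007 + 2×15.999 = 175.25 g/mol.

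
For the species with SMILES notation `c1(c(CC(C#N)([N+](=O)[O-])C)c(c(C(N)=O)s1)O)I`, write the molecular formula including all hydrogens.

C9H8IN3O4S

Heavy atoms from the SMILES: 9 C, 1 I, 3 N, 4 O, 1 S.
Implicit hydrogens by atom environment:
  4 × C (aromatic): no H
  3 × C: no H
  2 × O: no H
  1 × C: 3 H
  1 × C: 2 H
  1 × I: no H
  1 × N: 2 H
  1 × N: no H
  1 × N (charge +1): no H
  1 × O: 1 H
  1 × O (charge -1): no H
  1 × S (aromatic): no H
  Total hydrogens = 8.
Molecular formula: C9H8IN3O4S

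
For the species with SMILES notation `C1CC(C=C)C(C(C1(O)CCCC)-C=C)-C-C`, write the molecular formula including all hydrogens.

C16H28O

Heavy atoms from the SMILES: 16 C, 1 O.
Implicit hydrogens by atom environment:
  8 × C: 2 H each → 16
  5 × C: 1 H each → 5
  2 × C: 3 H each → 6
  1 × C: no H
  1 × O: 1 H
  Total hydrogens = 28.
Molecular formula: C16H28O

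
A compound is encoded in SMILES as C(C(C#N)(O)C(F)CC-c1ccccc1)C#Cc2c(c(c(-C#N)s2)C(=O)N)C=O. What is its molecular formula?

C21H16FN3O3S

Heavy atoms from the SMILES: 21 C, 1 F, 3 N, 3 O, 1 S.
Implicit hydrogens by atom environment:
  6 × C: no H
  5 × C (aromatic): 1 H each → 5
  5 × C (aromatic): no H
  3 × C: 2 H each → 6
  2 × C: 1 H each → 2
  2 × N: no H
  2 × O: no H
  1 × F: no H
  1 × N: 2 H
  1 × O: 1 H
  1 × S (aromatic): no H
  Total hydrogens = 16.
Molecular formula: C21H16FN3O3S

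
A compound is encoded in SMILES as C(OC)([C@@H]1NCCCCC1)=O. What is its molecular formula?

Heavy atoms from the SMILES: 8 C, 1 N, 2 O.
Implicit hydrogens by atom environment:
  5 × C: 2 H each → 10
  2 × O: no H
  1 × C: 3 H
  1 × C: 1 H
  1 × C: no H
  1 × N: 1 H
  Total hydrogens = 15.
Molecular formula: C8H15NO2

C8H15NO2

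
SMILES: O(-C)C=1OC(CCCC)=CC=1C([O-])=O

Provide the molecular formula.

C10H13O4-

Heavy atoms from the SMILES: 10 C, 4 O.
Implicit hydrogens by atom environment:
  3 × C: 2 H each → 6
  3 × C (aromatic): no H
  2 × C: 3 H each → 6
  2 × O: no H
  1 × C (aromatic): 1 H
  1 × C: no H
  1 × O (aromatic): no H
  1 × O (charge -1): no H
  Total hydrogens = 13.
Net charge -1.
Molecular formula: C10H13O4-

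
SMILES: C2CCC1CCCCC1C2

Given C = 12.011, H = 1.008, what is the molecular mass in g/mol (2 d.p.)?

138.25

Molecular formula: C10H18.
M = 10×12.011 + 18×1.008 = 138.25 g/mol.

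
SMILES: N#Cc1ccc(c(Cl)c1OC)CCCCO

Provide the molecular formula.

C12H14ClNO2

Heavy atoms from the SMILES: 12 C, 1 Cl, 1 N, 2 O.
Implicit hydrogens by atom environment:
  4 × C: 2 H each → 8
  4 × C (aromatic): no H
  2 × C (aromatic): 1 H each → 2
  1 × C: 3 H
  1 × C: no H
  1 × Cl: no H
  1 × N: no H
  1 × O: 1 H
  1 × O: no H
  Total hydrogens = 14.
Molecular formula: C12H14ClNO2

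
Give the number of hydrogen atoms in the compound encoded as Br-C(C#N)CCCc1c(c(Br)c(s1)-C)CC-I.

14

Hydrogens are implicit in SMILES; fill each atom to its normal valence:
  5 × C: 2 H each → 10
  4 × C (aromatic): no H
  2 × Br: no H
  1 × C: 3 H
  1 × C: 1 H
  1 × C: no H
  1 × I: no H
  1 × N: no H
  1 × S (aromatic): no H
  Total hydrogens = 14.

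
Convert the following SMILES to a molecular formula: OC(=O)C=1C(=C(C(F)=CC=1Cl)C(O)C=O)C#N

Heavy atoms from the SMILES: 10 C, 1 Cl, 1 F, 1 N, 4 O.
Implicit hydrogens by atom environment:
  5 × C (aromatic): no H
  2 × C: 1 H each → 2
  2 × C: no H
  2 × O: 1 H each → 2
  2 × O: no H
  1 × C (aromatic): 1 H
  1 × Cl: no H
  1 × F: no H
  1 × N: no H
  Total hydrogens = 5.
Molecular formula: C10H5ClFNO4

C10H5ClFNO4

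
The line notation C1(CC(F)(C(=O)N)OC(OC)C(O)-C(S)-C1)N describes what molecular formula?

Heavy atoms from the SMILES: 9 C, 1 F, 2 N, 4 O, 1 S.
Implicit hydrogens by atom environment:
  4 × C: 1 H each → 4
  3 × O: no H
  2 × C: 2 H each → 4
  2 × C: no H
  2 × N: 2 H each → 4
  1 × C: 3 H
  1 × F: no H
  1 × O: 1 H
  1 × S: 1 H
  Total hydrogens = 17.
Molecular formula: C9H17FN2O4S

C9H17FN2O4S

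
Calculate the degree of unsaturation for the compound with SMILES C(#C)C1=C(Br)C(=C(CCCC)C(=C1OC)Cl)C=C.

Molecular formula from the SMILES: C15H16BrClO.
DoU = (2C + 2 + N − H − X)/2 = (2·15 + 2 + 0 − 16 − 2)/2 = 14/2 = 7.
(Structurally: 1 ring(s) + 6 π bond(s) = 7.)

7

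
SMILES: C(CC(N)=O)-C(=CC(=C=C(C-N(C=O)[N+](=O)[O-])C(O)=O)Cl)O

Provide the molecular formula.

Heavy atoms from the SMILES: 11 C, 1 Cl, 3 N, 7 O.
Implicit hydrogens by atom environment:
  6 × C: no H
  4 × O: no H
  3 × C: 2 H each → 6
  2 × C: 1 H each → 2
  2 × O: 1 H each → 2
  1 × Cl: no H
  1 × N: 2 H
  1 × N: no H
  1 × N (charge +1): no H
  1 × O (charge -1): no H
  Total hydrogens = 12.
Molecular formula: C11H12ClN3O7

C11H12ClN3O7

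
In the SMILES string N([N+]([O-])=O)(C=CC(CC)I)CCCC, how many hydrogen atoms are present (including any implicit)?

Hydrogens are implicit in SMILES; fill each atom to its normal valence:
  4 × C: 2 H each → 8
  3 × C: 1 H each → 3
  2 × C: 3 H each → 6
  1 × I: no H
  1 × N: no H
  1 × N (charge +1): no H
  1 × O: no H
  1 × O (charge -1): no H
  Total hydrogens = 17.

17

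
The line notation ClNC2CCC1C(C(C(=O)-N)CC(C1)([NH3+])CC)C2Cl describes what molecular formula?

Heavy atoms from the SMILES: 13 C, 2 Cl, 3 N, 1 O.
Implicit hydrogens by atom environment:
  5 × C: 2 H each → 10
  5 × C: 1 H each → 5
  2 × C: no H
  2 × Cl: no H
  1 × C: 3 H
  1 × N (charge +1): 3 H
  1 × N: 2 H
  1 × N: 1 H
  1 × O: no H
  Total hydrogens = 24.
Net charge +1.
Molecular formula: C13H24Cl2N3O+

C13H24Cl2N3O+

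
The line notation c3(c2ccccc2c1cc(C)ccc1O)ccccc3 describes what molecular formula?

Heavy atoms from the SMILES: 19 C, 1 O.
Implicit hydrogens by atom environment:
  12 × C (aromatic): 1 H each → 12
  6 × C (aromatic): no H
  1 × C: 3 H
  1 × O: 1 H
  Total hydrogens = 16.
Molecular formula: C19H16O

C19H16O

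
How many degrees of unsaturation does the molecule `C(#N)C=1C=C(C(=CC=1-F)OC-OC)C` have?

Molecular formula from the SMILES: C10H10FNO2.
DoU = (2C + 2 + N − H − X)/2 = (2·10 + 2 + 1 − 10 − 1)/2 = 12/2 = 6.
(Structurally: 1 ring(s) + 5 π bond(s) = 6.)

6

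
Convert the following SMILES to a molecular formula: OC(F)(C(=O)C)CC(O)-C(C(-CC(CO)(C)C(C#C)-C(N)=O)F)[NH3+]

C15H25F2N2O5+

Heavy atoms from the SMILES: 15 C, 2 F, 2 N, 5 O.
Implicit hydrogens by atom environment:
  5 × C: 1 H each → 5
  5 × C: no H
  3 × C: 2 H each → 6
  3 × O: 1 H each → 3
  2 × C: 3 H each → 6
  2 × F: no H
  2 × O: no H
  1 × N (charge +1): 3 H
  1 × N: 2 H
  Total hydrogens = 25.
Net charge +1.
Molecular formula: C15H25F2N2O5+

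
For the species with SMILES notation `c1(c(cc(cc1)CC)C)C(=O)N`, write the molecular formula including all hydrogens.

Heavy atoms from the SMILES: 10 C, 1 N, 1 O.
Implicit hydrogens by atom environment:
  3 × C (aromatic): 1 H each → 3
  3 × C (aromatic): no H
  2 × C: 3 H each → 6
  1 × C: 2 H
  1 × C: no H
  1 × N: 2 H
  1 × O: no H
  Total hydrogens = 13.
Molecular formula: C10H13NO

C10H13NO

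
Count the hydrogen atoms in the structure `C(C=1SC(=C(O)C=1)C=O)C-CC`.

Hydrogens are implicit in SMILES; fill each atom to its normal valence:
  3 × C: 2 H each → 6
  3 × C (aromatic): no H
  1 × C: 3 H
  1 × C (aromatic): 1 H
  1 × C: 1 H
  1 × O: 1 H
  1 × O: no H
  1 × S (aromatic): no H
  Total hydrogens = 12.

12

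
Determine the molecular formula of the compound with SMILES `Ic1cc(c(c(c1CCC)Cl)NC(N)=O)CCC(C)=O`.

Heavy atoms from the SMILES: 14 C, 1 Cl, 1 I, 2 N, 2 O.
Implicit hydrogens by atom environment:
  5 × C (aromatic): no H
  4 × C: 2 H each → 8
  2 × C: 3 H each → 6
  2 × C: no H
  2 × O: no H
  1 × C (aromatic): 1 H
  1 × Cl: no H
  1 × I: no H
  1 × N: 2 H
  1 × N: 1 H
  Total hydrogens = 18.
Molecular formula: C14H18ClIN2O2

C14H18ClIN2O2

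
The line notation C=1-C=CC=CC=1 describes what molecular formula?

Heavy atoms from the SMILES: 6 C.
Implicit hydrogens by atom environment:
  6 × C (aromatic): 1 H each → 6
  Total hydrogens = 6.
Molecular formula: C6H6

C6H6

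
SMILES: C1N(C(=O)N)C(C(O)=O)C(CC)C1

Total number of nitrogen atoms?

2

The symbol for nitrogen appears 2 times in the SMILES.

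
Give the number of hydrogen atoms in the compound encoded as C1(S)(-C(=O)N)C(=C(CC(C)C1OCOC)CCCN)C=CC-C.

Hydrogens are implicit in SMILES; fill each atom to its normal valence:
  6 × C: 2 H each → 12
  4 × C: 1 H each → 4
  4 × C: no H
  3 × C: 3 H each → 9
  3 × O: no H
  2 × N: 2 H each → 4
  1 × S: 1 H
  Total hydrogens = 30.

30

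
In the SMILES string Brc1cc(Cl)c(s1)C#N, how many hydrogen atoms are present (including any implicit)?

Hydrogens are implicit in SMILES; fill each atom to its normal valence:
  3 × C (aromatic): no H
  1 × Br: no H
  1 × C (aromatic): 1 H
  1 × C: no H
  1 × Cl: no H
  1 × N: no H
  1 × S (aromatic): no H
  Total hydrogens = 1.

1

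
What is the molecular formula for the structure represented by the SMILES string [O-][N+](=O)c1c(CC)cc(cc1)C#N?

C9H8N2O2

Heavy atoms from the SMILES: 9 C, 2 N, 2 O.
Implicit hydrogens by atom environment:
  3 × C (aromatic): 1 H each → 3
  3 × C (aromatic): no H
  1 × C: 3 H
  1 × C: 2 H
  1 × C: no H
  1 × N: no H
  1 × N (charge +1): no H
  1 × O: no H
  1 × O (charge -1): no H
  Total hydrogens = 8.
Molecular formula: C9H8N2O2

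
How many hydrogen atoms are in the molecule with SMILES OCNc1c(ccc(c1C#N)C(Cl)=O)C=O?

Hydrogens are implicit in SMILES; fill each atom to its normal valence:
  4 × C (aromatic): no H
  2 × C (aromatic): 1 H each → 2
  2 × C: no H
  2 × O: no H
  1 × C: 2 H
  1 × C: 1 H
  1 × Cl: no H
  1 × N: 1 H
  1 × N: no H
  1 × O: 1 H
  Total hydrogens = 7.

7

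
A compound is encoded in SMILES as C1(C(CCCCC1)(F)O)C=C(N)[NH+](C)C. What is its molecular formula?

Heavy atoms from the SMILES: 11 C, 1 F, 2 N, 1 O.
Implicit hydrogens by atom environment:
  5 × C: 2 H each → 10
  2 × C: 3 H each → 6
  2 × C: 1 H each → 2
  2 × C: no H
  1 × F: no H
  1 × N: 2 H
  1 × N (charge +1): 1 H
  1 × O: 1 H
  Total hydrogens = 22.
Net charge +1.
Molecular formula: C11H22FN2O+

C11H22FN2O+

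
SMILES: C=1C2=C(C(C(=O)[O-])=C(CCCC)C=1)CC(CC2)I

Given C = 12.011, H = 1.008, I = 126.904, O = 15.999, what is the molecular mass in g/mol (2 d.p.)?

357.21

Molecular formula: C15H18IO2-.
M = 15×12.011 + 18×1.008 + 1×126.904 + 2×15.999 = 357.21 g/mol.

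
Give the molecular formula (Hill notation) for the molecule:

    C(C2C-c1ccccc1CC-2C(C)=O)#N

Heavy atoms from the SMILES: 13 C, 1 N, 1 O.
Implicit hydrogens by atom environment:
  4 × C (aromatic): 1 H each → 4
  2 × C: 2 H each → 4
  2 × C: 1 H each → 2
  2 × C (aromatic): no H
  2 × C: no H
  1 × C: 3 H
  1 × N: no H
  1 × O: no H
  Total hydrogens = 13.
Molecular formula: C13H13NO

C13H13NO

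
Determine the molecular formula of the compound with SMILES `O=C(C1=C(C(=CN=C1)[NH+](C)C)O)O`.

C8H11N2O3+

Heavy atoms from the SMILES: 8 C, 2 N, 3 O.
Implicit hydrogens by atom environment:
  3 × C (aromatic): no H
  2 × C: 3 H each → 6
  2 × C (aromatic): 1 H each → 2
  2 × O: 1 H each → 2
  1 × C: no H
  1 × N (charge +1): 1 H
  1 × N (aromatic): no H
  1 × O: no H
  Total hydrogens = 11.
Net charge +1.
Molecular formula: C8H11N2O3+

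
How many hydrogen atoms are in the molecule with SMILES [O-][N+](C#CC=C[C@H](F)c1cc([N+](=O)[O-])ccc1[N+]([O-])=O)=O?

6

Hydrogens are implicit in SMILES; fill each atom to its normal valence:
  3 × C (aromatic): 1 H each → 3
  3 × C: 1 H each → 3
  3 × C (aromatic): no H
  3 × N (charge +1): no H
  3 × O: no H
  3 × O (charge -1): no H
  2 × C: no H
  1 × F: no H
  Total hydrogens = 6.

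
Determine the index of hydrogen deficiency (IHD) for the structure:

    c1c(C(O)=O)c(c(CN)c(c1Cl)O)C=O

6

Molecular formula from the SMILES: C9H8ClNO4.
DoU = (2C + 2 + N − H − X)/2 = (2·9 + 2 + 1 − 8 − 1)/2 = 12/2 = 6.
(Structurally: 1 ring(s) + 5 π bond(s) = 6.)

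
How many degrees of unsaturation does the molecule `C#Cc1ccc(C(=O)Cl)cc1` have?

7

Molecular formula from the SMILES: C9H5ClO.
DoU = (2C + 2 + N − H − X)/2 = (2·9 + 2 + 0 − 5 − 1)/2 = 14/2 = 7.
(Structurally: 1 ring(s) + 6 π bond(s) = 7.)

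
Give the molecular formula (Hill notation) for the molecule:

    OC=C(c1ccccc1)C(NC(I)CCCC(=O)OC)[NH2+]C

Heavy atoms from the SMILES: 16 C, 1 I, 2 N, 3 O.
Implicit hydrogens by atom environment:
  5 × C (aromatic): 1 H each → 5
  3 × C: 2 H each → 6
  3 × C: 1 H each → 3
  2 × C: 3 H each → 6
  2 × C: no H
  2 × O: no H
  1 × C (aromatic): no H
  1 × I: no H
  1 × N (charge +1): 2 H
  1 × N: 1 H
  1 × O: 1 H
  Total hydrogens = 24.
Net charge +1.
Molecular formula: C16H24IN2O3+

C16H24IN2O3+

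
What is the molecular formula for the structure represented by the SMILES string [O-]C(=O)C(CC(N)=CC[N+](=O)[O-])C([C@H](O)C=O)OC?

Heavy atoms from the SMILES: 10 C, 2 N, 7 O.
Implicit hydrogens by atom environment:
  5 × C: 1 H each → 5
  4 × O: no H
  2 × C: 2 H each → 4
  2 × C: no H
  2 × O (charge -1): no H
  1 × C: 3 H
  1 × N: 2 H
  1 × N (charge +1): no H
  1 × O: 1 H
  Total hydrogens = 15.
Net charge -1.
Molecular formula: C10H15N2O7-

C10H15N2O7-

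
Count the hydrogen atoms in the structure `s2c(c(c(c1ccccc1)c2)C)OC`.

12

Hydrogens are implicit in SMILES; fill each atom to its normal valence:
  6 × C (aromatic): 1 H each → 6
  4 × C (aromatic): no H
  2 × C: 3 H each → 6
  1 × O: no H
  1 × S (aromatic): no H
  Total hydrogens = 12.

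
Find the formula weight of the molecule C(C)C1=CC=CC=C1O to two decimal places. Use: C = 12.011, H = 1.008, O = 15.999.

Molecular formula: C8H10O.
M = 8×12.011 + 10×1.008 + 1×15.999 = 122.17 g/mol.

122.17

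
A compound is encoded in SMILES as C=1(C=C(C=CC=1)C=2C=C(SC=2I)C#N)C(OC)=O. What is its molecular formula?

Heavy atoms from the SMILES: 13 C, 1 I, 1 N, 2 O, 1 S.
Implicit hydrogens by atom environment:
  5 × C (aromatic): 1 H each → 5
  5 × C (aromatic): no H
  2 × C: no H
  2 × O: no H
  1 × C: 3 H
  1 × I: no H
  1 × N: no H
  1 × S (aromatic): no H
  Total hydrogens = 8.
Molecular formula: C13H8INO2S

C13H8INO2S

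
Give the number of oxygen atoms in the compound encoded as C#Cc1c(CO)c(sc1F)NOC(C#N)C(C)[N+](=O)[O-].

4

The symbol for oxygen appears 4 times in the SMILES.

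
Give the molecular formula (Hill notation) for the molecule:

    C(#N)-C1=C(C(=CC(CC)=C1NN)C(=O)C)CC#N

C13H14N4O

Heavy atoms from the SMILES: 13 C, 4 N, 1 O.
Implicit hydrogens by atom environment:
  5 × C (aromatic): no H
  3 × C: no H
  2 × C: 3 H each → 6
  2 × C: 2 H each → 4
  2 × N: no H
  1 × C (aromatic): 1 H
  1 × N: 2 H
  1 × N: 1 H
  1 × O: no H
  Total hydrogens = 14.
Molecular formula: C13H14N4O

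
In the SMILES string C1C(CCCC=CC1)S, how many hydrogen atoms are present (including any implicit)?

14

Hydrogens are implicit in SMILES; fill each atom to its normal valence:
  5 × C: 2 H each → 10
  3 × C: 1 H each → 3
  1 × S: 1 H
  Total hydrogens = 14.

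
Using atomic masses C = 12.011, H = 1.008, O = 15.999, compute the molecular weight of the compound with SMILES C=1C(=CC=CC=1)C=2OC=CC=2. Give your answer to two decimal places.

Molecular formula: C10H8O.
M = 10×12.011 + 8×1.008 + 1×15.999 = 144.17 g/mol.

144.17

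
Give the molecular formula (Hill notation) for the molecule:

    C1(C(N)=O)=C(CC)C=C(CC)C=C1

Heavy atoms from the SMILES: 11 C, 1 N, 1 O.
Implicit hydrogens by atom environment:
  3 × C (aromatic): 1 H each → 3
  3 × C (aromatic): no H
  2 × C: 3 H each → 6
  2 × C: 2 H each → 4
  1 × C: no H
  1 × N: 2 H
  1 × O: no H
  Total hydrogens = 15.
Molecular formula: C11H15NO

C11H15NO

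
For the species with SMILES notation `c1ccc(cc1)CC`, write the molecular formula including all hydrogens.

Heavy atoms from the SMILES: 8 C.
Implicit hydrogens by atom environment:
  5 × C (aromatic): 1 H each → 5
  1 × C: 3 H
  1 × C: 2 H
  1 × C (aromatic): no H
  Total hydrogens = 10.
Molecular formula: C8H10

C8H10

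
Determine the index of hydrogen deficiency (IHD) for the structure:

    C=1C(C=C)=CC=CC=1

Molecular formula from the SMILES: C8H8.
DoU = (2C + 2 + N − H − X)/2 = (2·8 + 2 + 0 − 8 − 0)/2 = 10/2 = 5.
(Structurally: 1 ring(s) + 4 π bond(s) = 5.)

5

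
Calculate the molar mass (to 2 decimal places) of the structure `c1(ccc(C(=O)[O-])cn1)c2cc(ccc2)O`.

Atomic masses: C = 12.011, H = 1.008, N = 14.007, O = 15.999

Molecular formula: C12H8NO3-.
M = 12×12.011 + 8×1.008 + 1×14.007 + 3×15.999 = 214.20 g/mol.

214.20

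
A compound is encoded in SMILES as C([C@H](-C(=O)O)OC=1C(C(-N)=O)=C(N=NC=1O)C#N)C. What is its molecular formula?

Heavy atoms from the SMILES: 10 C, 4 N, 5 O.
Implicit hydrogens by atom environment:
  4 × C (aromatic): no H
  3 × C: no H
  3 × O: no H
  2 × N (aromatic): no H
  2 × O: 1 H each → 2
  1 × C: 3 H
  1 × C: 2 H
  1 × C: 1 H
  1 × N: 2 H
  1 × N: no H
  Total hydrogens = 10.
Molecular formula: C10H10N4O5

C10H10N4O5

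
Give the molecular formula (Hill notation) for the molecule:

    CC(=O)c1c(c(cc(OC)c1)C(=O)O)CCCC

C14H18O4

Heavy atoms from the SMILES: 14 C, 4 O.
Implicit hydrogens by atom environment:
  4 × C (aromatic): no H
  3 × C: 3 H each → 9
  3 × C: 2 H each → 6
  3 × O: no H
  2 × C (aromatic): 1 H each → 2
  2 × C: no H
  1 × O: 1 H
  Total hydrogens = 18.
Molecular formula: C14H18O4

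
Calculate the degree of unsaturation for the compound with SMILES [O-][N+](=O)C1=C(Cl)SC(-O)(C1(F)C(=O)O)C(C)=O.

5

Molecular formula from the SMILES: C7H5ClFNO6S.
DoU = (2C + 2 + N − H − X)/2 = (2·7 + 2 + 1 − 5 − 2)/2 = 10/2 = 5.
(Structurally: 1 ring(s) + 4 π bond(s) = 5.)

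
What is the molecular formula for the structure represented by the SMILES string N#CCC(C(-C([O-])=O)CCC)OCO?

Heavy atoms from the SMILES: 9 C, 1 N, 4 O.
Implicit hydrogens by atom environment:
  4 × C: 2 H each → 8
  2 × C: 1 H each → 2
  2 × C: no H
  2 × O: no H
  1 × C: 3 H
  1 × N: no H
  1 × O: 1 H
  1 × O (charge -1): no H
  Total hydrogens = 14.
Net charge -1.
Molecular formula: C9H14NO4-

C9H14NO4-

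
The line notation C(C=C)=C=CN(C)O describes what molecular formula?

Heavy atoms from the SMILES: 6 C, 1 N, 1 O.
Implicit hydrogens by atom environment:
  3 × C: 1 H each → 3
  1 × C: 3 H
  1 × C: 2 H
  1 × C: no H
  1 × N: no H
  1 × O: 1 H
  Total hydrogens = 9.
Molecular formula: C6H9NO

C6H9NO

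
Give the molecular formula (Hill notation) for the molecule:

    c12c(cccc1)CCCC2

Heavy atoms from the SMILES: 10 C.
Implicit hydrogens by atom environment:
  4 × C: 2 H each → 8
  4 × C (aromatic): 1 H each → 4
  2 × C (aromatic): no H
  Total hydrogens = 12.
Molecular formula: C10H12

C10H12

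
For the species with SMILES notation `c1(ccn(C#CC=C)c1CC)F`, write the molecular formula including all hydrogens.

Heavy atoms from the SMILES: 10 C, 1 F, 1 N.
Implicit hydrogens by atom environment:
  2 × C: 2 H each → 4
  2 × C (aromatic): 1 H each → 2
  2 × C (aromatic): no H
  2 × C: no H
  1 × C: 3 H
  1 × C: 1 H
  1 × F: no H
  1 × N (aromatic): no H
  Total hydrogens = 10.
Molecular formula: C10H10FN

C10H10FN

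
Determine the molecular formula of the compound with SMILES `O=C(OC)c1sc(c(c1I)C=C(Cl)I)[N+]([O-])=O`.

Heavy atoms from the SMILES: 8 C, 1 Cl, 2 I, 1 N, 4 O, 1 S.
Implicit hydrogens by atom environment:
  4 × C (aromatic): no H
  3 × O: no H
  2 × C: no H
  2 × I: no H
  1 × C: 3 H
  1 × C: 1 H
  1 × Cl: no H
  1 × N (charge +1): no H
  1 × O (charge -1): no H
  1 × S (aromatic): no H
  Total hydrogens = 4.
Molecular formula: C8H4ClI2NO4S

C8H4ClI2NO4S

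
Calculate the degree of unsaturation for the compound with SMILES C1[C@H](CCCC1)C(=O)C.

Molecular formula from the SMILES: C8H14O.
DoU = (2C + 2 + N − H − X)/2 = (2·8 + 2 + 0 − 14 − 0)/2 = 4/2 = 2.
(Structurally: 1 ring(s) + 1 π bond(s) = 2.)

2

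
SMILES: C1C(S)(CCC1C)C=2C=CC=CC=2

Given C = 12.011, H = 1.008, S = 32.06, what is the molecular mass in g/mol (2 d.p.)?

192.32

Molecular formula: C12H16S.
M = 12×12.011 + 16×1.008 + 1×32.06 = 192.32 g/mol.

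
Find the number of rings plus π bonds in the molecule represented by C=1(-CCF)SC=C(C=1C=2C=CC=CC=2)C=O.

8

Molecular formula from the SMILES: C13H11FOS.
DoU = (2C + 2 + N − H − X)/2 = (2·13 + 2 + 0 − 11 − 1)/2 = 16/2 = 8.
(Structurally: 2 ring(s) + 6 π bond(s) = 8.)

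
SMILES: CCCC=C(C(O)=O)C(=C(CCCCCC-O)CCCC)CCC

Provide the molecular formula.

Heavy atoms from the SMILES: 21 C, 3 O.
Implicit hydrogens by atom environment:
  13 × C: 2 H each → 26
  4 × C: no H
  3 × C: 3 H each → 9
  2 × O: 1 H each → 2
  1 × C: 1 H
  1 × O: no H
  Total hydrogens = 38.
Molecular formula: C21H38O3

C21H38O3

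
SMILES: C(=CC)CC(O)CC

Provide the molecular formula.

Heavy atoms from the SMILES: 7 C, 1 O.
Implicit hydrogens by atom environment:
  3 × C: 1 H each → 3
  2 × C: 3 H each → 6
  2 × C: 2 H each → 4
  1 × O: 1 H
  Total hydrogens = 14.
Molecular formula: C7H14O

C7H14O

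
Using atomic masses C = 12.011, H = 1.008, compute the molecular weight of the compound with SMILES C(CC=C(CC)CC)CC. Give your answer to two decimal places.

140.27

Molecular formula: C10H20.
M = 10×12.011 + 20×1.008 = 140.27 g/mol.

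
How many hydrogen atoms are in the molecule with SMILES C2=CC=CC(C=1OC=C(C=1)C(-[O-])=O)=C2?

Hydrogens are implicit in SMILES; fill each atom to its normal valence:
  7 × C (aromatic): 1 H each → 7
  3 × C (aromatic): no H
  1 × C: no H
  1 × O (aromatic): no H
  1 × O: no H
  1 × O (charge -1): no H
  Total hydrogens = 7.

7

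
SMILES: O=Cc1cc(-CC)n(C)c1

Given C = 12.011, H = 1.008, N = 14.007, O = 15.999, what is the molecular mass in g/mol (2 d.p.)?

137.18

Molecular formula: C8H11NO.
M = 8×12.011 + 11×1.008 + 1×14.007 + 1×15.999 = 137.18 g/mol.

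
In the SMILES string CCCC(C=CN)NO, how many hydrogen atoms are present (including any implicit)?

Hydrogens are implicit in SMILES; fill each atom to its normal valence:
  3 × C: 1 H each → 3
  2 × C: 2 H each → 4
  1 × C: 3 H
  1 × N: 2 H
  1 × N: 1 H
  1 × O: 1 H
  Total hydrogens = 14.

14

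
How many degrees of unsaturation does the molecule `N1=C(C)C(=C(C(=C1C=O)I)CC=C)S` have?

Molecular formula from the SMILES: C10H10INOS.
DoU = (2C + 2 + N − H − X)/2 = (2·10 + 2 + 1 − 10 − 1)/2 = 12/2 = 6.
(Structurally: 1 ring(s) + 5 π bond(s) = 6.)

6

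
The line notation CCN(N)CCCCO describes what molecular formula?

Heavy atoms from the SMILES: 6 C, 2 N, 1 O.
Implicit hydrogens by atom environment:
  5 × C: 2 H each → 10
  1 × C: 3 H
  1 × N: 2 H
  1 × N: no H
  1 × O: 1 H
  Total hydrogens = 16.
Molecular formula: C6H16N2O

C6H16N2O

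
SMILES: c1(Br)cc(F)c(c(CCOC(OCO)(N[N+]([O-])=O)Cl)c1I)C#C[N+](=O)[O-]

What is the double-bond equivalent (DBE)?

8

Molecular formula from the SMILES: C12H9BrClFIN3O7.
DoU = (2C + 2 + N − H − X)/2 = (2·12 + 2 + 3 − 9 − 4)/2 = 16/2 = 8.
(Structurally: 1 ring(s) + 7 π bond(s) = 8.)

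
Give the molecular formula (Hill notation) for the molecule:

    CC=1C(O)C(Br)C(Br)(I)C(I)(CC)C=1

Heavy atoms from the SMILES: 2 Br, 9 C, 2 I, 1 O.
Implicit hydrogens by atom environment:
  3 × C: 1 H each → 3
  3 × C: no H
  2 × Br: no H
  2 × C: 3 H each → 6
  2 × I: no H
  1 × C: 2 H
  1 × O: 1 H
  Total hydrogens = 12.
Molecular formula: C9H12Br2I2O

C9H12Br2I2O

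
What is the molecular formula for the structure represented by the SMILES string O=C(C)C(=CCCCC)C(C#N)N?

C10H16N2O

Heavy atoms from the SMILES: 10 C, 2 N, 1 O.
Implicit hydrogens by atom environment:
  3 × C: 2 H each → 6
  3 × C: no H
  2 × C: 3 H each → 6
  2 × C: 1 H each → 2
  1 × N: 2 H
  1 × N: no H
  1 × O: no H
  Total hydrogens = 16.
Molecular formula: C10H16N2O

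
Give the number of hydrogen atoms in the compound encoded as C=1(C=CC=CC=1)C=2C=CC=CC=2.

10

Hydrogens are implicit in SMILES; fill each atom to its normal valence:
  10 × C (aromatic): 1 H each → 10
  2 × C (aromatic): no H
  Total hydrogens = 10.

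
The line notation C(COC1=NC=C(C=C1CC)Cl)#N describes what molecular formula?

C9H9ClN2O

Heavy atoms from the SMILES: 9 C, 1 Cl, 2 N, 1 O.
Implicit hydrogens by atom environment:
  3 × C (aromatic): no H
  2 × C: 2 H each → 4
  2 × C (aromatic): 1 H each → 2
  1 × C: 3 H
  1 × C: no H
  1 × Cl: no H
  1 × N (aromatic): no H
  1 × N: no H
  1 × O: no H
  Total hydrogens = 9.
Molecular formula: C9H9ClN2O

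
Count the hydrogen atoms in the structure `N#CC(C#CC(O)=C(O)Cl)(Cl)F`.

Hydrogens are implicit in SMILES; fill each atom to its normal valence:
  6 × C: no H
  2 × Cl: no H
  2 × O: 1 H each → 2
  1 × F: no H
  1 × N: no H
  Total hydrogens = 2.

2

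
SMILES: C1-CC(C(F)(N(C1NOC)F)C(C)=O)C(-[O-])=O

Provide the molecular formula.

C9H13F2N2O4-

Heavy atoms from the SMILES: 9 C, 2 F, 2 N, 4 O.
Implicit hydrogens by atom environment:
  3 × C: no H
  3 × O: no H
  2 × C: 3 H each → 6
  2 × C: 2 H each → 4
  2 × C: 1 H each → 2
  2 × F: no H
  1 × N: 1 H
  1 × N: no H
  1 × O (charge -1): no H
  Total hydrogens = 13.
Net charge -1.
Molecular formula: C9H13F2N2O4-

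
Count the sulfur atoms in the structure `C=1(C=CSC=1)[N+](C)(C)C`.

1

The symbol for sulfur appears 1 time in the SMILES.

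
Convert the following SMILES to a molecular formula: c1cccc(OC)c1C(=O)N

Heavy atoms from the SMILES: 8 C, 1 N, 2 O.
Implicit hydrogens by atom environment:
  4 × C (aromatic): 1 H each → 4
  2 × C (aromatic): no H
  2 × O: no H
  1 × C: 3 H
  1 × C: no H
  1 × N: 2 H
  Total hydrogens = 9.
Molecular formula: C8H9NO2

C8H9NO2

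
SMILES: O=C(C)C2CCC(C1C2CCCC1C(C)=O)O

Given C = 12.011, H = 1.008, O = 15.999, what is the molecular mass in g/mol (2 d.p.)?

238.33

Molecular formula: C14H22O3.
M = 14×12.011 + 22×1.008 + 3×15.999 = 238.33 g/mol.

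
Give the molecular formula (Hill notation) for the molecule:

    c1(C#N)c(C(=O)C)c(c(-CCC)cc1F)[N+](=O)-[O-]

Heavy atoms from the SMILES: 12 C, 1 F, 2 N, 3 O.
Implicit hydrogens by atom environment:
  5 × C (aromatic): no H
  2 × C: 3 H each → 6
  2 × C: 2 H each → 4
  2 × C: no H
  2 × O: no H
  1 × C (aromatic): 1 H
  1 × F: no H
  1 × N: no H
  1 × N (charge +1): no H
  1 × O (charge -1): no H
  Total hydrogens = 11.
Molecular formula: C12H11FN2O3

C12H11FN2O3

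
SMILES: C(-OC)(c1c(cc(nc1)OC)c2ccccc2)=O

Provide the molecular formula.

Heavy atoms from the SMILES: 14 C, 1 N, 3 O.
Implicit hydrogens by atom environment:
  7 × C (aromatic): 1 H each → 7
  4 × C (aromatic): no H
  3 × O: no H
  2 × C: 3 H each → 6
  1 × C: no H
  1 × N (aromatic): no H
  Total hydrogens = 13.
Molecular formula: C14H13NO3

C14H13NO3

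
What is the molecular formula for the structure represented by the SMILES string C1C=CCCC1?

Heavy atoms from the SMILES: 6 C.
Implicit hydrogens by atom environment:
  4 × C: 2 H each → 8
  2 × C: 1 H each → 2
  Total hydrogens = 10.
Molecular formula: C6H10

C6H10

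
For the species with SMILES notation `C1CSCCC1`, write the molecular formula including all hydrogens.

Heavy atoms from the SMILES: 5 C, 1 S.
Implicit hydrogens by atom environment:
  5 × C: 2 H each → 10
  1 × S: no H
  Total hydrogens = 10.
Molecular formula: C5H10S

C5H10S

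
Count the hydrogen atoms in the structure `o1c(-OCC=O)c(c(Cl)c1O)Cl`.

4

Hydrogens are implicit in SMILES; fill each atom to its normal valence:
  4 × C (aromatic): no H
  2 × Cl: no H
  2 × O: no H
  1 × C: 2 H
  1 × C: 1 H
  1 × O: 1 H
  1 × O (aromatic): no H
  Total hydrogens = 4.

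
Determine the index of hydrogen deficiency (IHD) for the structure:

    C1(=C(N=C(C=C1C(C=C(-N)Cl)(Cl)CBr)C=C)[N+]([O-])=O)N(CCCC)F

Molecular formula from the SMILES: C15H18BrCl2FN4O2.
DoU = (2C + 2 + N − H − X)/2 = (2·15 + 2 + 4 − 18 − 4)/2 = 14/2 = 7.
(Structurally: 1 ring(s) + 6 π bond(s) = 7.)

7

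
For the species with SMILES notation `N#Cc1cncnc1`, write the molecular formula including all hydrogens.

Heavy atoms from the SMILES: 5 C, 3 N.
Implicit hydrogens by atom environment:
  3 × C (aromatic): 1 H each → 3
  2 × N (aromatic): no H
  1 × C (aromatic): no H
  1 × C: no H
  1 × N: no H
  Total hydrogens = 3.
Molecular formula: C5H3N3

C5H3N3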